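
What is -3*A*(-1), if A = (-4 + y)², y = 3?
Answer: 3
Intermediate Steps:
A = 1 (A = (-4 + 3)² = (-1)² = 1)
-3*A*(-1) = -3*(-1) = 3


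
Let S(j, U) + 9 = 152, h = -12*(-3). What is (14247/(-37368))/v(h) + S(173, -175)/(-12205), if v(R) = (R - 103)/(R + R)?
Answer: 56304032/141468155 ≈ 0.39800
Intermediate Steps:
h = 36
S(j, U) = 143 (S(j, U) = -9 + 152 = 143)
v(R) = (-103 + R)/(2*R) (v(R) = (-103 + R)/((2*R)) = (-103 + R)*(1/(2*R)) = (-103 + R)/(2*R))
(14247/(-37368))/v(h) + S(173, -175)/(-12205) = (14247/(-37368))/(((1/2)*(-103 + 36)/36)) + 143/(-12205) = (14247*(-1/37368))/(((1/2)*(1/36)*(-67))) + 143*(-1/12205) = -1583/(4152*(-67/72)) - 143/12205 = -1583/4152*(-72/67) - 143/12205 = 4749/11591 - 143/12205 = 56304032/141468155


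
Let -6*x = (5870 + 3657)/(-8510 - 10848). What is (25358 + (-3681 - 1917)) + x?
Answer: 2295094007/116148 ≈ 19760.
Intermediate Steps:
x = 9527/116148 (x = -(5870 + 3657)/(6*(-8510 - 10848)) = -9527/(6*(-19358)) = -9527*(-1)/(6*19358) = -⅙*(-9527/19358) = 9527/116148 ≈ 0.082025)
(25358 + (-3681 - 1917)) + x = (25358 + (-3681 - 1917)) + 9527/116148 = (25358 - 5598) + 9527/116148 = 19760 + 9527/116148 = 2295094007/116148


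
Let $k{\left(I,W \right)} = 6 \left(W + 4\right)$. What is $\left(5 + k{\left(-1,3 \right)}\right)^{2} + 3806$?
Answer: $6015$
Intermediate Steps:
$k{\left(I,W \right)} = 24 + 6 W$ ($k{\left(I,W \right)} = 6 \left(4 + W\right) = 24 + 6 W$)
$\left(5 + k{\left(-1,3 \right)}\right)^{2} + 3806 = \left(5 + \left(24 + 6 \cdot 3\right)\right)^{2} + 3806 = \left(5 + \left(24 + 18\right)\right)^{2} + 3806 = \left(5 + 42\right)^{2} + 3806 = 47^{2} + 3806 = 2209 + 3806 = 6015$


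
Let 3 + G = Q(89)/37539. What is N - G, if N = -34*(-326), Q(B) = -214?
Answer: 416195107/37539 ≈ 11087.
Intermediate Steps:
N = 11084
G = -112831/37539 (G = -3 - 214/37539 = -112831/37539 ≈ -3.0057)
N - G = 11084 - 1*(-112831/37539) = 11084 + 112831/37539 = 416195107/37539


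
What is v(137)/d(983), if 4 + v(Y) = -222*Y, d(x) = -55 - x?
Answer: 15209/519 ≈ 29.304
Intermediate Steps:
v(Y) = -4 - 222*Y
v(137)/d(983) = (-4 - 222*137)/(-55 - 1*983) = (-4 - 30414)/(-55 - 983) = -30418/(-1038) = -30418*(-1/1038) = 15209/519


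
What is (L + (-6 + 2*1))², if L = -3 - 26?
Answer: 1089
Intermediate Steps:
L = -29
(L + (-6 + 2*1))² = (-29 + (-6 + 2*1))² = (-29 + (-6 + 2))² = (-29 - 4)² = (-33)² = 1089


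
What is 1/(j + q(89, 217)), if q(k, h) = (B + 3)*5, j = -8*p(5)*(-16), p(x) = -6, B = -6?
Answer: -1/783 ≈ -0.0012771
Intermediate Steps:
j = -768 (j = -8*(-6)*(-16) = 48*(-16) = -768)
q(k, h) = -15 (q(k, h) = (-6 + 3)*5 = -3*5 = -15)
1/(j + q(89, 217)) = 1/(-768 - 15) = 1/(-783) = -1/783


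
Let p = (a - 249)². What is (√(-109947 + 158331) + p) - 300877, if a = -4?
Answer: -236868 + 48*√21 ≈ -2.3665e+5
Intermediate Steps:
p = 64009 (p = (-4 - 249)² = (-253)² = 64009)
(√(-109947 + 158331) + p) - 300877 = (√(-109947 + 158331) + 64009) - 300877 = (√48384 + 64009) - 300877 = (48*√21 + 64009) - 300877 = (64009 + 48*√21) - 300877 = -236868 + 48*√21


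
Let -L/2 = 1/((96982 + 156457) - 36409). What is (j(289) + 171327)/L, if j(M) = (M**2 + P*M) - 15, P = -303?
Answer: -18150869990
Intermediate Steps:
j(M) = -15 + M**2 - 303*M (j(M) = (M**2 - 303*M) - 15 = -15 + M**2 - 303*M)
L = -1/108515 (L = -2/((96982 + 156457) - 36409) = -2/(253439 - 36409) = -2/217030 = -2*1/217030 = -1/108515 ≈ -9.2153e-6)
(j(289) + 171327)/L = ((-15 + 289**2 - 303*289) + 171327)/(-1/108515) = ((-15 + 83521 - 87567) + 171327)*(-108515) = (-4061 + 171327)*(-108515) = 167266*(-108515) = -18150869990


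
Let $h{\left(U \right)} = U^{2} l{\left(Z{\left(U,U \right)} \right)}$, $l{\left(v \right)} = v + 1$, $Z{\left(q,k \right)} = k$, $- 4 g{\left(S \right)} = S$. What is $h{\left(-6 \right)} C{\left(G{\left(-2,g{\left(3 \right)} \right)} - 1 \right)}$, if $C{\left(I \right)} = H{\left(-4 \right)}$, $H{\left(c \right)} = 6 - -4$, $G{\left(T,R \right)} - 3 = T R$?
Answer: $-1800$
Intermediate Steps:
$g{\left(S \right)} = - \frac{S}{4}$
$G{\left(T,R \right)} = 3 + R T$ ($G{\left(T,R \right)} = 3 + T R = 3 + R T$)
$l{\left(v \right)} = 1 + v$
$H{\left(c \right)} = 10$ ($H{\left(c \right)} = 6 + 4 = 10$)
$C{\left(I \right)} = 10$
$h{\left(U \right)} = U^{2} \left(1 + U\right)$
$h{\left(-6 \right)} C{\left(G{\left(-2,g{\left(3 \right)} \right)} - 1 \right)} = \left(-6\right)^{2} \left(1 - 6\right) 10 = 36 \left(-5\right) 10 = \left(-180\right) 10 = -1800$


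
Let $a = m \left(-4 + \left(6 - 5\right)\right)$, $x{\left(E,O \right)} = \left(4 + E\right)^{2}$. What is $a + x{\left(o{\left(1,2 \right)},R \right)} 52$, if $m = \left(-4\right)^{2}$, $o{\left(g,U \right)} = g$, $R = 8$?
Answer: $1252$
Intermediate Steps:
$m = 16$
$a = -48$ ($a = 16 \left(-4 + \left(6 - 5\right)\right) = 16 \left(-4 + 1\right) = 16 \left(-3\right) = -48$)
$a + x{\left(o{\left(1,2 \right)},R \right)} 52 = -48 + \left(4 + 1\right)^{2} \cdot 52 = -48 + 5^{2} \cdot 52 = -48 + 25 \cdot 52 = -48 + 1300 = 1252$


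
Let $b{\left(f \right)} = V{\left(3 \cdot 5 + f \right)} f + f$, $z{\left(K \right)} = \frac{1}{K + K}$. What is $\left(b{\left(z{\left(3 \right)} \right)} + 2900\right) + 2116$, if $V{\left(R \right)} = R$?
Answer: $\frac{180673}{36} \approx 5018.7$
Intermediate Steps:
$z{\left(K \right)} = \frac{1}{2 K}$
$b{\left(f \right)} = f + f \left(15 + f\right)$ ($b{\left(f \right)} = \left(3 \cdot 5 + f\right) f + f = \left(15 + f\right) f + f = f \left(15 + f\right) + f = f + f \left(15 + f\right)$)
$\left(b{\left(z{\left(3 \right)} \right)} + 2900\right) + 2116 = \left(\frac{1}{2 \cdot 3} \left(16 + \frac{1}{2 \cdot 3}\right) + 2900\right) + 2116 = \left(\frac{1}{2} \cdot \frac{1}{3} \left(16 + \frac{1}{2} \cdot \frac{1}{3}\right) + 2900\right) + 2116 = \left(\frac{16 + \frac{1}{6}}{6} + 2900\right) + 2116 = \left(\frac{1}{6} \cdot \frac{97}{6} + 2900\right) + 2116 = \left(\frac{97}{36} + 2900\right) + 2116 = \frac{104497}{36} + 2116 = \frac{180673}{36}$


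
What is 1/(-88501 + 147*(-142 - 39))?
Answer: -1/115108 ≈ -8.6875e-6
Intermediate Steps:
1/(-88501 + 147*(-142 - 39)) = 1/(-88501 + 147*(-181)) = 1/(-88501 - 26607) = 1/(-115108) = -1/115108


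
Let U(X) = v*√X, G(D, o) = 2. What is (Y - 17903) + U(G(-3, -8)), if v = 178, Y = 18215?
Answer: 312 + 178*√2 ≈ 563.73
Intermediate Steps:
U(X) = 178*√X
(Y - 17903) + U(G(-3, -8)) = (18215 - 17903) + 178*√2 = 312 + 178*√2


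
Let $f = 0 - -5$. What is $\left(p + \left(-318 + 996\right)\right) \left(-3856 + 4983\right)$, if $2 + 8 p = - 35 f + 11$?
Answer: $\frac{2962883}{4} \approx 7.4072 \cdot 10^{5}$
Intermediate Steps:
$f = 5$ ($f = 0 + 5 = 5$)
$p = - \frac{83}{4}$ ($p = - \frac{1}{4} + \frac{\left(-35\right) 5 + 11}{8} = - \frac{1}{4} + \frac{-175 + 11}{8} = - \frac{1}{4} + \frac{1}{8} \left(-164\right) = - \frac{1}{4} - \frac{41}{2} = - \frac{83}{4} \approx -20.75$)
$\left(p + \left(-318 + 996\right)\right) \left(-3856 + 4983\right) = \left(- \frac{83}{4} + \left(-318 + 996\right)\right) \left(-3856 + 4983\right) = \left(- \frac{83}{4} + 678\right) 1127 = \frac{2629}{4} \cdot 1127 = \frac{2962883}{4}$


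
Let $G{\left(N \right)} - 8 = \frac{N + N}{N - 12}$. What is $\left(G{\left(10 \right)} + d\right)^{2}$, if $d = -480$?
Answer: $232324$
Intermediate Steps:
$G{\left(N \right)} = 8 + \frac{2 N}{-12 + N}$ ($G{\left(N \right)} = 8 + \frac{N + N}{N - 12} = 8 + \frac{2 N}{-12 + N}$)
$\left(G{\left(10 \right)} + d\right)^{2} = \left(\frac{2 \left(-48 + 5 \cdot 10\right)}{-12 + 10} - 480\right)^{2} = \left(\frac{2 \left(-48 + 50\right)}{-2} - 480\right)^{2} = \left(2 \left(- \frac{1}{2}\right) 2 - 480\right)^{2} = \left(-2 - 480\right)^{2} = \left(-482\right)^{2} = 232324$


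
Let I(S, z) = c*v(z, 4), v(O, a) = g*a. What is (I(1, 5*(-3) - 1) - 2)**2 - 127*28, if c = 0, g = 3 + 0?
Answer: -3552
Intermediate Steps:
g = 3
v(O, a) = 3*a
I(S, z) = 0 (I(S, z) = 0*(3*4) = 0*12 = 0)
(I(1, 5*(-3) - 1) - 2)**2 - 127*28 = (0 - 2)**2 - 127*28 = (-2)**2 - 3556 = 4 - 3556 = -3552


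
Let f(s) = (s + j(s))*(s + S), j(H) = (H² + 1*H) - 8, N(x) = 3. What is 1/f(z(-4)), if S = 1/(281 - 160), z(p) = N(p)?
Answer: 121/2548 ≈ 0.047488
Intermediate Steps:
j(H) = -8 + H + H² (j(H) = (H² + H) - 8 = (H + H²) - 8 = -8 + H + H²)
z(p) = 3
S = 1/121 ≈ 0.0082645
f(s) = (1/121 + s)*(-8 + s² + 2*s) (f(s) = (s + (-8 + s + s²))*(s + 1/121) = (-8 + s² + 2*s)*(1/121 + s) = (1/121 + s)*(-8 + s² + 2*s))
1/f(z(-4)) = 1/(-8/121 + 3³ - 966/121*3 + (243/121)*3²) = 1/(-8/121 + 27 - 2898/121 + (243/121)*9) = 1/(-8/121 + 27 - 2898/121 + 2187/121) = 1/(2548/121) = 121/2548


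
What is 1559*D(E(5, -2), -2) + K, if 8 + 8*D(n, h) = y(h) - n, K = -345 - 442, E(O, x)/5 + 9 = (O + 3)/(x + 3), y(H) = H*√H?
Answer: -10973/8 - 1559*I*√2/4 ≈ -1371.6 - 551.19*I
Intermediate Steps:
y(H) = H^(3/2)
E(O, x) = -45 + 5*(3 + O)/(3 + x) (E(O, x) = -45 + 5*((O + 3)/(x + 3)) = -45 + 5*((3 + O)/(3 + x)) = -45 + 5*(3 + O)/(3 + x))
K = -787
D(n, h) = -1 - n/8 + h^(3/2)/8 (D(n, h) = -1 + (h^(3/2) - n)/8 = -1 + (-n/8 + h^(3/2)/8) = -1 - n/8 + h^(3/2)/8)
1559*D(E(5, -2), -2) + K = 1559*(-1 - 5*(-24 + 5 - 9*(-2))/(8*(3 - 2)) + (-2)^(3/2)/8) - 787 = 1559*(-1 - 5*(-24 + 5 + 18)/(8*1) + (-2*I*√2)/8) - 787 = 1559*(-1 - 5*(-1)/8 - I*√2/4) - 787 = 1559*(-1 - ⅛*(-5) - I*√2/4) - 787 = 1559*(-1 + 5/8 - I*√2/4) - 787 = 1559*(-3/8 - I*√2/4) - 787 = (-4677/8 - 1559*I*√2/4) - 787 = -10973/8 - 1559*I*√2/4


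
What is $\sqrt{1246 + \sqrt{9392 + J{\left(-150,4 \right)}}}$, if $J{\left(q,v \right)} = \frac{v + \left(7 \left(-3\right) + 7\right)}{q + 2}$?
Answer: $\frac{\sqrt{6823096 + 74 \sqrt{51430962}}}{74} \approx 36.646$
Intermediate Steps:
$J{\left(q,v \right)} = \frac{-14 + v}{2 + q}$ ($J{\left(q,v \right)} = \frac{v + \left(-21 + 7\right)}{2 + q} = \frac{v - 14}{2 + q} = \frac{-14 + v}{2 + q}$)
$\sqrt{1246 + \sqrt{9392 + J{\left(-150,4 \right)}}} = \sqrt{1246 + \sqrt{9392 + \frac{-14 + 4}{2 - 150}}} = \sqrt{1246 + \sqrt{9392 + \frac{1}{-148} \left(-10\right)}} = \sqrt{1246 + \sqrt{9392 - - \frac{5}{74}}} = \sqrt{1246 + \sqrt{9392 + \frac{5}{74}}} = \sqrt{1246 + \sqrt{\frac{695013}{74}}} = \sqrt{1246 + \frac{\sqrt{51430962}}{74}}$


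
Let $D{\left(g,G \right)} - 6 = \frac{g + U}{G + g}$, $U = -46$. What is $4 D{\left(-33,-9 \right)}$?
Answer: $\frac{662}{21} \approx 31.524$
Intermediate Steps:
$D{\left(g,G \right)} = 6 + \frac{-46 + g}{G + g}$ ($D{\left(g,G \right)} = 6 + \frac{g - 46}{G + g} = 6 + \frac{-46 + g}{G + g}$)
$4 D{\left(-33,-9 \right)} = 4 \frac{-46 + 6 \left(-9\right) + 7 \left(-33\right)}{-9 - 33} = 4 \frac{-46 - 54 - 231}{-42} = 4 \left(\left(- \frac{1}{42}\right) \left(-331\right)\right) = 4 \cdot \frac{331}{42} = \frac{662}{21}$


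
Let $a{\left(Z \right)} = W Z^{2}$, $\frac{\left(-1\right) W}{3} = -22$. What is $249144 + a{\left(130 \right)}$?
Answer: $1364544$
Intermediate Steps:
$W = 66$ ($W = \left(-3\right) \left(-22\right) = 66$)
$a{\left(Z \right)} = 66 Z^{2}$
$249144 + a{\left(130 \right)} = 249144 + 66 \cdot 130^{2} = 249144 + 66 \cdot 16900 = 249144 + 1115400 = 1364544$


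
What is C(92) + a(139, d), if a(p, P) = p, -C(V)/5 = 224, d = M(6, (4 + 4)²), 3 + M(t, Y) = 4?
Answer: -981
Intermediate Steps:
M(t, Y) = 1 (M(t, Y) = -3 + 4 = 1)
d = 1
C(V) = -1120 (C(V) = -5*224 = -1120)
C(92) + a(139, d) = -1120 + 139 = -981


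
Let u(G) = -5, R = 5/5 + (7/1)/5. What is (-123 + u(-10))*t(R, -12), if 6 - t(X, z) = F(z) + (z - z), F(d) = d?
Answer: -2304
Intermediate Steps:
R = 12/5 (R = 5*(1/5) + (7*1)*(1/5) = 1 + 7*(1/5) = 1 + 7/5 = 12/5 ≈ 2.4000)
t(X, z) = 6 - z (t(X, z) = 6 - (z + (z - z)) = 6 - (z + 0) = 6 - z)
(-123 + u(-10))*t(R, -12) = (-123 - 5)*(6 - 1*(-12)) = -128*(6 + 12) = -128*18 = -2304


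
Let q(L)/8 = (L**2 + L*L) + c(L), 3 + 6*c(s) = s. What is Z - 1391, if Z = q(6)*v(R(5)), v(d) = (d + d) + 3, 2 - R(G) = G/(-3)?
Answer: 13807/3 ≈ 4602.3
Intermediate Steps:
c(s) = -1/2 + s/6
R(G) = 2 + G/3 (R(G) = 2 - G/(-3) = 2 - G*(-1)/3 = 2 - (-1)*G/3 = 2 + G/3)
q(L) = -4 + 16*L**2 + 4*L/3 (q(L) = 8*((L**2 + L*L) + (-1/2 + L/6)) = 8*((L**2 + L**2) + (-1/2 + L/6)) = 8*(2*L**2 + (-1/2 + L/6)) = 8*(-1/2 + 2*L**2 + L/6) = -4 + 16*L**2 + 4*L/3)
v(d) = 3 + 2*d (v(d) = 2*d + 3 = 3 + 2*d)
Z = 17980/3 (Z = (-4 + 16*6**2 + (4/3)*6)*(3 + 2*(2 + (1/3)*5)) = (-4 + 16*36 + 8)*(3 + 2*(2 + 5/3)) = (-4 + 576 + 8)*(3 + 2*(11/3)) = 580*(3 + 22/3) = 580*(31/3) = 17980/3 ≈ 5993.3)
Z - 1391 = 17980/3 - 1391 = 13807/3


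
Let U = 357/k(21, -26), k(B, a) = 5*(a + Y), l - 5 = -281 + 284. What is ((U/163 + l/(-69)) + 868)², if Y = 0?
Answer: 1610151182760824929/2137765652100 ≈ 7.5319e+5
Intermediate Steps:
l = 8 (l = 5 + (-281 + 284) = 5 + 3 = 8)
k(B, a) = 5*a (k(B, a) = 5*(a + 0) = 5*a)
U = -357/130 (U = 357/((5*(-26))) = 357/(-130) = 357*(-1/130) = -357/130 ≈ -2.7462)
((U/163 + l/(-69)) + 868)² = ((-357/130/163 + 8/(-69)) + 868)² = ((-357/130*1/163 + 8*(-1/69)) + 868)² = ((-357/21190 - 8/69) + 868)² = (-194153/1462110 + 868)² = (1268917327/1462110)² = 1610151182760824929/2137765652100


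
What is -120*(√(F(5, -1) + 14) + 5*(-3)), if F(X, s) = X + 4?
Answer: 1800 - 120*√23 ≈ 1224.5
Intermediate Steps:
F(X, s) = 4 + X
-120*(√(F(5, -1) + 14) + 5*(-3)) = -120*(√((4 + 5) + 14) + 5*(-3)) = -120*(√(9 + 14) - 15) = -120*(√23 - 15) = -120*(-15 + √23) = 1800 - 120*√23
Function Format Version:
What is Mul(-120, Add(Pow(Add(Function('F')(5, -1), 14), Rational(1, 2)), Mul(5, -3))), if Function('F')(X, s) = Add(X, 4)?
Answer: Add(1800, Mul(-120, Pow(23, Rational(1, 2)))) ≈ 1224.5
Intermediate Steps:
Function('F')(X, s) = Add(4, X)
Mul(-120, Add(Pow(Add(Function('F')(5, -1), 14), Rational(1, 2)), Mul(5, -3))) = Mul(-120, Add(Pow(Add(Add(4, 5), 14), Rational(1, 2)), Mul(5, -3))) = Mul(-120, Add(Pow(Add(9, 14), Rational(1, 2)), -15)) = Mul(-120, Add(Pow(23, Rational(1, 2)), -15)) = Mul(-120, Add(-15, Pow(23, Rational(1, 2)))) = Add(1800, Mul(-120, Pow(23, Rational(1, 2))))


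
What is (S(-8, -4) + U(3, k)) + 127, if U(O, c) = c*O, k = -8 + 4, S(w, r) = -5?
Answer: 110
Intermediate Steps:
k = -4
U(O, c) = O*c
(S(-8, -4) + U(3, k)) + 127 = (-5 + 3*(-4)) + 127 = (-5 - 12) + 127 = -17 + 127 = 110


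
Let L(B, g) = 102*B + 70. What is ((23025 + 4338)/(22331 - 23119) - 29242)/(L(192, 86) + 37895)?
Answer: -23070059/45348612 ≈ -0.50873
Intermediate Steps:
L(B, g) = 70 + 102*B
((23025 + 4338)/(22331 - 23119) - 29242)/(L(192, 86) + 37895) = ((23025 + 4338)/(22331 - 23119) - 29242)/((70 + 102*192) + 37895) = (27363/(-788) - 29242)/((70 + 19584) + 37895) = (27363*(-1/788) - 29242)/(19654 + 37895) = (-27363/788 - 29242)/57549 = -23070059/788*1/57549 = -23070059/45348612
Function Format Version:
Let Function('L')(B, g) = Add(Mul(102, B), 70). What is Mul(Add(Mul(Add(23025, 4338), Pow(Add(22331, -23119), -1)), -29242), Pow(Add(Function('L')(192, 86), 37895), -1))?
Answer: Rational(-23070059, 45348612) ≈ -0.50873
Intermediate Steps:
Function('L')(B, g) = Add(70, Mul(102, B))
Mul(Add(Mul(Add(23025, 4338), Pow(Add(22331, -23119), -1)), -29242), Pow(Add(Function('L')(192, 86), 37895), -1)) = Mul(Add(Mul(Add(23025, 4338), Pow(Add(22331, -23119), -1)), -29242), Pow(Add(Add(70, Mul(102, 192)), 37895), -1)) = Mul(Add(Mul(27363, Pow(-788, -1)), -29242), Pow(Add(Add(70, 19584), 37895), -1)) = Mul(Add(Mul(27363, Rational(-1, 788)), -29242), Pow(Add(19654, 37895), -1)) = Mul(Add(Rational(-27363, 788), -29242), Pow(57549, -1)) = Mul(Rational(-23070059, 788), Rational(1, 57549)) = Rational(-23070059, 45348612)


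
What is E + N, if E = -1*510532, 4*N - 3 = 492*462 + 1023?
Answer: -906899/2 ≈ -4.5345e+5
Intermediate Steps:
N = 114165/2 (N = ¾ + (492*462 + 1023)/4 = ¾ + (227304 + 1023)/4 = ¾ + (¼)*228327 = ¾ + 228327/4 = 114165/2 ≈ 57083.)
E = -510532
E + N = -510532 + 114165/2 = -906899/2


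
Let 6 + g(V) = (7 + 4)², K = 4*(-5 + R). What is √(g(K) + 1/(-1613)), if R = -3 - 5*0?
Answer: √299201822/1613 ≈ 10.724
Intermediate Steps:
R = -3 (R = -3 - 1*0 = -3 + 0 = -3)
K = -32 (K = 4*(-5 - 3) = 4*(-8) = -32)
g(V) = 115 (g(V) = -6 + (7 + 4)² = -6 + 11² = -6 + 121 = 115)
√(g(K) + 1/(-1613)) = √(115 + 1/(-1613)) = √(115 - 1/1613) = √(185494/1613) = √299201822/1613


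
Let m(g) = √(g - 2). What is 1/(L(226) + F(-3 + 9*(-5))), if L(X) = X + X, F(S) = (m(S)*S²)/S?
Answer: 113/79876 + 15*I*√2/19969 ≈ 0.0014147 + 0.0010623*I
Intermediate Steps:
m(g) = √(-2 + g)
F(S) = S*√(-2 + S) (F(S) = (√(-2 + S)*S²)/S = (S²*√(-2 + S))/S = S*√(-2 + S))
L(X) = 2*X
1/(L(226) + F(-3 + 9*(-5))) = 1/(2*226 + (-3 + 9*(-5))*√(-2 + (-3 + 9*(-5)))) = 1/(452 + (-3 - 45)*√(-2 + (-3 - 45))) = 1/(452 - 48*√(-2 - 48)) = 1/(452 - 240*I*√2)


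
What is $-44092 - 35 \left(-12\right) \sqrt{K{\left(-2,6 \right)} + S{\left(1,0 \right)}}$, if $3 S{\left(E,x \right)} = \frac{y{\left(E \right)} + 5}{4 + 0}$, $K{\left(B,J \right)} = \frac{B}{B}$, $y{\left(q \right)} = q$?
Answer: $-44092 + 210 \sqrt{6} \approx -43578.0$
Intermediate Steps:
$K{\left(B,J \right)} = 1$
$S{\left(E,x \right)} = \frac{5}{12} + \frac{E}{12}$ ($S{\left(E,x \right)} = \frac{\left(E + 5\right) \frac{1}{4 + 0}}{3} = \frac{\left(5 + E\right) \frac{1}{4}}{3} = \frac{\frac{5}{4} + \frac{E}{4}}{3} = \frac{5}{12} + \frac{E}{12}$)
$-44092 - 35 \left(-12\right) \sqrt{K{\left(-2,6 \right)} + S{\left(1,0 \right)}} = -44092 - 35 \left(-12\right) \sqrt{1 + \left(\frac{5}{12} + \frac{1}{12} \cdot 1\right)} = -44092 - - 420 \sqrt{1 + \left(\frac{5}{12} + \frac{1}{12}\right)} = -44092 - - 420 \sqrt{1 + \frac{1}{2}} = -44092 - - 420 \sqrt{\frac{3}{2}} = -44092 - - 420 \frac{\sqrt{6}}{2} = -44092 - - 210 \sqrt{6} = -44092 + 210 \sqrt{6}$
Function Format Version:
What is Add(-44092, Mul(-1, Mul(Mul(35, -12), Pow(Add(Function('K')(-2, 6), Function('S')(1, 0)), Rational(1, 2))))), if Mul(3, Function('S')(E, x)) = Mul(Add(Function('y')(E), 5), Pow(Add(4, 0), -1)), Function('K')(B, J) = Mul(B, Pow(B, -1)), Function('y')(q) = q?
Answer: Add(-44092, Mul(210, Pow(6, Rational(1, 2)))) ≈ -43578.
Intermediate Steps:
Function('K')(B, J) = 1
Function('S')(E, x) = Add(Rational(5, 12), Mul(Rational(1, 12), E)) (Function('S')(E, x) = Mul(Rational(1, 3), Mul(Add(E, 5), Pow(Add(4, 0), -1))) = Mul(Rational(1, 3), Mul(Add(5, E), Pow(4, -1))) = Mul(Rational(1, 3), Mul(Add(5, E), Rational(1, 4))) = Mul(Rational(1, 3), Add(Rational(5, 4), Mul(Rational(1, 4), E))) = Add(Rational(5, 12), Mul(Rational(1, 12), E)))
Add(-44092, Mul(-1, Mul(Mul(35, -12), Pow(Add(Function('K')(-2, 6), Function('S')(1, 0)), Rational(1, 2))))) = Add(-44092, Mul(-1, Mul(Mul(35, -12), Pow(Add(1, Add(Rational(5, 12), Mul(Rational(1, 12), 1))), Rational(1, 2))))) = Add(-44092, Mul(-1, Mul(-420, Pow(Add(1, Add(Rational(5, 12), Rational(1, 12))), Rational(1, 2))))) = Add(-44092, Mul(-1, Mul(-420, Pow(Add(1, Rational(1, 2)), Rational(1, 2))))) = Add(-44092, Mul(-1, Mul(-420, Pow(Rational(3, 2), Rational(1, 2))))) = Add(-44092, Mul(-1, Mul(-420, Mul(Rational(1, 2), Pow(6, Rational(1, 2)))))) = Add(-44092, Mul(-1, Mul(-210, Pow(6, Rational(1, 2))))) = Add(-44092, Mul(210, Pow(6, Rational(1, 2))))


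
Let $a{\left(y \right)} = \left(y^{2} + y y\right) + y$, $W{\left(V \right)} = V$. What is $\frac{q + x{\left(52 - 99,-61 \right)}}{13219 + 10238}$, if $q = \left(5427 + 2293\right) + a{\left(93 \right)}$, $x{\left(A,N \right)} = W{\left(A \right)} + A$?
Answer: $\frac{8339}{7819} \approx 1.0665$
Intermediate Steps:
$a{\left(y \right)} = y + 2 y^{2}$ ($a{\left(y \right)} = \left(y^{2} + y^{2}\right) + y = 2 y^{2} + y = y + 2 y^{2}$)
$x{\left(A,N \right)} = 2 A$ ($x{\left(A,N \right)} = A + A = 2 A$)
$q = 25111$ ($q = \left(5427 + 2293\right) + 93 \left(1 + 2 \cdot 93\right) = 7720 + 93 \left(1 + 186\right) = 7720 + 93 \cdot 187 = 7720 + 17391 = 25111$)
$\frac{q + x{\left(52 - 99,-61 \right)}}{13219 + 10238} = \frac{25111 + 2 \left(52 - 99\right)}{13219 + 10238} = \frac{25111 + 2 \left(-47\right)}{23457} = \left(25111 - 94\right) \frac{1}{23457} = 25017 \cdot \frac{1}{23457} = \frac{8339}{7819}$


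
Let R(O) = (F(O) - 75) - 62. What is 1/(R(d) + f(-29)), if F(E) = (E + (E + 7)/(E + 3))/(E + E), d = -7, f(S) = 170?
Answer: 2/67 ≈ 0.029851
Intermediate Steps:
F(E) = (E + (7 + E)/(3 + E))/(2*E) (F(E) = (E + (7 + E)/(3 + E))/((2*E)) = (E + (7 + E)/(3 + E))*(1/(2*E)) = (E + (7 + E)/(3 + E))/(2*E))
R(O) = -137 + (7 + O**2 + 4*O)/(2*O*(3 + O)) (R(O) = ((7 + O**2 + 4*O)/(2*O*(3 + O)) - 75) - 62 = (-75 + (7 + O**2 + 4*O)/(2*O*(3 + O))) - 62 = -137 + (7 + O**2 + 4*O)/(2*O*(3 + O)))
1/(R(d) + f(-29)) = 1/((1/2)*(7 - 818*(-7) - 273*(-7)**2)/(-7*(3 - 7)) + 170) = 1/((1/2)*(-1/7)*(7 + 5726 - 273*49)/(-4) + 170) = 1/((1/2)*(-1/7)*(-1/4)*(7 + 5726 - 13377) + 170) = 1/((1/2)*(-1/7)*(-1/4)*(-7644) + 170) = 1/(-273/2 + 170) = 1/(67/2) = 2/67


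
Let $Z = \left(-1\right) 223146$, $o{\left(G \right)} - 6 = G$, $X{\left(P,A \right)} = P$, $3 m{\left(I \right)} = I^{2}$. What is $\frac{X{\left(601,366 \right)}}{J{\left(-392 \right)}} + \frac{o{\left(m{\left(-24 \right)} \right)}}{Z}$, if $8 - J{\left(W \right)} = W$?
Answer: $\frac{676927}{450800} \approx 1.5016$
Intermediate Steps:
$m{\left(I \right)} = \frac{I^{2}}{3}$
$J{\left(W \right)} = 8 - W$
$o{\left(G \right)} = 6 + G$
$Z = -223146$
$\frac{X{\left(601,366 \right)}}{J{\left(-392 \right)}} + \frac{o{\left(m{\left(-24 \right)} \right)}}{Z} = \frac{601}{8 - -392} + \frac{6 + \frac{\left(-24\right)^{2}}{3}}{-223146} = \frac{601}{8 + 392} + \left(6 + \frac{1}{3} \cdot 576\right) \left(- \frac{1}{223146}\right) = \frac{601}{400} + \left(6 + 192\right) \left(- \frac{1}{223146}\right) = 601 \cdot \frac{1}{400} + 198 \left(- \frac{1}{223146}\right) = \frac{601}{400} - \frac{1}{1127} = \frac{676927}{450800}$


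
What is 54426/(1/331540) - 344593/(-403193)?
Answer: 7275374172900313/403193 ≈ 1.8044e+10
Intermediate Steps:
54426/(1/331540) - 344593/(-403193) = 54426/(1/331540) - 344593*(-1/403193) = 54426*331540 + 344593/403193 = 18044396040 + 344593/403193 = 7275374172900313/403193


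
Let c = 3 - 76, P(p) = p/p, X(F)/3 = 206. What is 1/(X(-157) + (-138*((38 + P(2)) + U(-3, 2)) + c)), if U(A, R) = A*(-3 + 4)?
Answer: -1/4423 ≈ -0.00022609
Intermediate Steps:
X(F) = 618 (X(F) = 3*206 = 618)
P(p) = 1
U(A, R) = A (U(A, R) = A*1 = A)
c = -73
1/(X(-157) + (-138*((38 + P(2)) + U(-3, 2)) + c)) = 1/(618 + (-138*((38 + 1) - 3) - 73)) = 1/(618 + (-138*(39 - 3) - 73)) = 1/(618 + (-138*36 - 73)) = 1/(618 + (-4968 - 73)) = 1/(618 - 5041) = 1/(-4423) = -1/4423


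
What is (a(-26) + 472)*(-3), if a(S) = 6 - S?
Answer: -1512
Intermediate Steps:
(a(-26) + 472)*(-3) = ((6 - 1*(-26)) + 472)*(-3) = ((6 + 26) + 472)*(-3) = (32 + 472)*(-3) = 504*(-3) = -1512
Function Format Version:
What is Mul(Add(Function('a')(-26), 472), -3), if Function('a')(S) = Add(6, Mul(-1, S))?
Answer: -1512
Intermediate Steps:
Mul(Add(Function('a')(-26), 472), -3) = Mul(Add(Add(6, Mul(-1, -26)), 472), -3) = Mul(Add(Add(6, 26), 472), -3) = Mul(Add(32, 472), -3) = Mul(504, -3) = -1512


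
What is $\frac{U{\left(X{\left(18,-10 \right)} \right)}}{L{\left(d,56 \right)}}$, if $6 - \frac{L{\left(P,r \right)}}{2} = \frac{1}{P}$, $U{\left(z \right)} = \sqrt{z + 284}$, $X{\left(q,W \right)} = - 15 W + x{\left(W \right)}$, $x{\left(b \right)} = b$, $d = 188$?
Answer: $\frac{188 \sqrt{106}}{1127} \approx 1.7175$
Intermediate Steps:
$X{\left(q,W \right)} = - 14 W$ ($X{\left(q,W \right)} = - 15 W + W = - 14 W$)
$U{\left(z \right)} = \sqrt{284 + z}$
$L{\left(P,r \right)} = 12 - \frac{2}{P}$
$\frac{U{\left(X{\left(18,-10 \right)} \right)}}{L{\left(d,56 \right)}} = \frac{\sqrt{284 - -140}}{12 - \frac{2}{188}} = \frac{\sqrt{284 + 140}}{12 - \frac{1}{94}} = \frac{\sqrt{424}}{12 - \frac{1}{94}} = \frac{2 \sqrt{106}}{\frac{1127}{94}} = 2 \sqrt{106} \cdot \frac{94}{1127} = \frac{188 \sqrt{106}}{1127}$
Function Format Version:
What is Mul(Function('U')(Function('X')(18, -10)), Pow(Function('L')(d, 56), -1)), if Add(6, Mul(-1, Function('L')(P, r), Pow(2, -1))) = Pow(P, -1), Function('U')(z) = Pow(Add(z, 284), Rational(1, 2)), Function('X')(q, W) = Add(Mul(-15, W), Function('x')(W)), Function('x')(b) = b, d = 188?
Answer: Mul(Rational(188, 1127), Pow(106, Rational(1, 2))) ≈ 1.7175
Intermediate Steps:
Function('X')(q, W) = Mul(-14, W) (Function('X')(q, W) = Add(Mul(-15, W), W) = Mul(-14, W))
Function('U')(z) = Pow(Add(284, z), Rational(1, 2))
Function('L')(P, r) = Add(12, Mul(-2, Pow(P, -1)))
Mul(Function('U')(Function('X')(18, -10)), Pow(Function('L')(d, 56), -1)) = Mul(Pow(Add(284, Mul(-14, -10)), Rational(1, 2)), Pow(Add(12, Mul(-2, Pow(188, -1))), -1)) = Mul(Pow(Add(284, 140), Rational(1, 2)), Pow(Add(12, Mul(-2, Rational(1, 188))), -1)) = Mul(Pow(424, Rational(1, 2)), Pow(Add(12, Rational(-1, 94)), -1)) = Mul(Mul(2, Pow(106, Rational(1, 2))), Pow(Rational(1127, 94), -1)) = Mul(Mul(2, Pow(106, Rational(1, 2))), Rational(94, 1127)) = Mul(Rational(188, 1127), Pow(106, Rational(1, 2)))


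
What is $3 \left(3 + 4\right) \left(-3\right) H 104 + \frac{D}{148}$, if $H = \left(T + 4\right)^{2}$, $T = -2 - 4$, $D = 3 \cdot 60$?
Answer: $- \frac{969651}{37} \approx -26207.0$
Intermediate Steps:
$D = 180$
$T = -6$ ($T = -2 - 4 = -6$)
$H = 4$ ($H = \left(-6 + 4\right)^{2} = \left(-2\right)^{2} = 4$)
$3 \left(3 + 4\right) \left(-3\right) H 104 + \frac{D}{148} = 3 \left(3 + 4\right) \left(-3\right) 4 \cdot 104 + \frac{180}{148} = 3 \cdot 7 \left(-3\right) 4 \cdot 104 + 180 \cdot \frac{1}{148} = 21 \left(-3\right) 4 \cdot 104 + \frac{45}{37} = \left(-63\right) 4 \cdot 104 + \frac{45}{37} = \left(-252\right) 104 + \frac{45}{37} = -26208 + \frac{45}{37} = - \frac{969651}{37}$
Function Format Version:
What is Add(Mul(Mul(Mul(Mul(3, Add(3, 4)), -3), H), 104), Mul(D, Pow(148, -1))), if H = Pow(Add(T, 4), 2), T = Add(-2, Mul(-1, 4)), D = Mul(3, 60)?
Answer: Rational(-969651, 37) ≈ -26207.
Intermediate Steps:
D = 180
T = -6 (T = Add(-2, -4) = -6)
H = 4 (H = Pow(Add(-6, 4), 2) = Pow(-2, 2) = 4)
Add(Mul(Mul(Mul(Mul(3, Add(3, 4)), -3), H), 104), Mul(D, Pow(148, -1))) = Add(Mul(Mul(Mul(Mul(3, Add(3, 4)), -3), 4), 104), Mul(180, Pow(148, -1))) = Add(Mul(Mul(Mul(Mul(3, 7), -3), 4), 104), Mul(180, Rational(1, 148))) = Add(Mul(Mul(Mul(21, -3), 4), 104), Rational(45, 37)) = Add(Mul(Mul(-63, 4), 104), Rational(45, 37)) = Add(Mul(-252, 104), Rational(45, 37)) = Add(-26208, Rational(45, 37)) = Rational(-969651, 37)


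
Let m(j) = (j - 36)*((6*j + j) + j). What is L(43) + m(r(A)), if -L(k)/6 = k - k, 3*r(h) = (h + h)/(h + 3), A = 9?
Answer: -142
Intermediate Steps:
r(h) = 2*h/(3*(3 + h)) (r(h) = ((h + h)/(h + 3))/3 = ((2*h)/(3 + h))/3 = (2*h/(3 + h))/3 = 2*h/(3*(3 + h)))
m(j) = 8*j*(-36 + j) (m(j) = (-36 + j)*(7*j + j) = (-36 + j)*(8*j) = 8*j*(-36 + j))
L(k) = 0 (L(k) = -6*(k - k) = -6*0 = 0)
L(43) + m(r(A)) = 0 + 8*((2/3)*9/(3 + 9))*(-36 + (2/3)*9/(3 + 9)) = 0 + 8*((2/3)*9/12)*(-36 + (2/3)*9/12) = 0 + 8*((2/3)*9*(1/12))*(-36 + (2/3)*9*(1/12)) = 0 + 8*(1/2)*(-36 + 1/2) = 0 + 8*(1/2)*(-71/2) = 0 - 142 = -142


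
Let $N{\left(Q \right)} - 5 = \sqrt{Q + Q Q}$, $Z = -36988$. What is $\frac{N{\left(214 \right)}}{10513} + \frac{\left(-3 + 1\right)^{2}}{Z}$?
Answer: $\frac{35722}{97213711} + \frac{\sqrt{46010}}{10513} \approx 0.020771$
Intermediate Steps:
$N{\left(Q \right)} = 5 + \sqrt{Q + Q^{2}}$ ($N{\left(Q \right)} = 5 + \sqrt{Q + Q Q} = 5 + \sqrt{Q + Q^{2}}$)
$\frac{N{\left(214 \right)}}{10513} + \frac{\left(-3 + 1\right)^{2}}{Z} = \frac{5 + \sqrt{214 \left(1 + 214\right)}}{10513} + \frac{\left(-3 + 1\right)^{2}}{-36988} = \left(5 + \sqrt{214 \cdot 215}\right) \frac{1}{10513} + \left(-2\right)^{2} \left(- \frac{1}{36988}\right) = \left(5 + \sqrt{46010}\right) \frac{1}{10513} + 4 \left(- \frac{1}{36988}\right) = \left(\frac{5}{10513} + \frac{\sqrt{46010}}{10513}\right) - \frac{1}{9247} = \frac{35722}{97213711} + \frac{\sqrt{46010}}{10513}$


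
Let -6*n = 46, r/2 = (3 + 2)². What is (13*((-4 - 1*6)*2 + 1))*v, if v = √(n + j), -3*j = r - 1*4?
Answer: -247*I*√23 ≈ -1184.6*I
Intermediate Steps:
r = 50 (r = 2*(3 + 2)² = 2*5² = 2*25 = 50)
j = -46/3 (j = -(50 - 1*4)/3 = -(50 - 4)/3 = -⅓*46 = -46/3 ≈ -15.333)
n = -23/3 (n = -⅙*46 = -23/3 ≈ -7.6667)
v = I*√23 (v = √(-23/3 - 46/3) = √(-23) = I*√23 ≈ 4.7958*I)
(13*((-4 - 1*6)*2 + 1))*v = (13*((-4 - 1*6)*2 + 1))*(I*√23) = (13*((-4 - 6)*2 + 1))*(I*√23) = (13*(-10*2 + 1))*(I*√23) = (13*(-20 + 1))*(I*√23) = (13*(-19))*(I*√23) = -247*I*√23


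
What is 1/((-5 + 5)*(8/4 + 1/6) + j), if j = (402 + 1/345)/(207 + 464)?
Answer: 231495/138691 ≈ 1.6691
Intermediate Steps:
j = 138691/231495 (j = (402 + 1/345)/671 = (138691/345)*(1/671) = 138691/231495 ≈ 0.59911)
1/((-5 + 5)*(8/4 + 1/6) + j) = 1/((-5 + 5)*(8/4 + 1/6) + 138691/231495) = 1/(0*(8*(¼) + 1*(⅙)) + 138691/231495) = 1/(0*(2 + ⅙) + 138691/231495) = 1/(0*(13/6) + 138691/231495) = 1/(0 + 138691/231495) = 1/(138691/231495) = 231495/138691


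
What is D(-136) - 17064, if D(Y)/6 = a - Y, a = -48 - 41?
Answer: -16782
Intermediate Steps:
a = -89
D(Y) = -534 - 6*Y (D(Y) = 6*(-89 - Y) = -534 - 6*Y)
D(-136) - 17064 = (-534 - 6*(-136)) - 17064 = (-534 + 816) - 17064 = 282 - 17064 = -16782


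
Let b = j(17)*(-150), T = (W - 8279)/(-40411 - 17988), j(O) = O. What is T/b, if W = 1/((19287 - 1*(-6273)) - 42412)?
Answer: -46505903/836518955800 ≈ -5.5595e-5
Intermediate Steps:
W = -1/16852 (W = 1/((19287 + 6273) - 42412) = 1/(25560 - 42412) = 1/(-16852) = -1/16852 ≈ -5.9340e-5)
T = 139517709/984139948 (T = (-1/16852 - 8279)/(-40411 - 17988) = -139517709/16852/(-58399) = -139517709/16852*(-1/58399) = 139517709/984139948 ≈ 0.14177)
b = -2550 (b = 17*(-150) = -2550)
T/b = (139517709/984139948)/(-2550) = (139517709/984139948)*(-1/2550) = -46505903/836518955800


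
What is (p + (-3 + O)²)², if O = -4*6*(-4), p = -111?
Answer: 72897444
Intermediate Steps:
O = 96 (O = -24*(-4) = 96)
(p + (-3 + O)²)² = (-111 + (-3 + 96)²)² = (-111 + 93²)² = (-111 + 8649)² = 8538² = 72897444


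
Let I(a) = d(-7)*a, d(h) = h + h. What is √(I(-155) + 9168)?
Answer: √11338 ≈ 106.48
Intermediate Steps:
d(h) = 2*h
I(a) = -14*a (I(a) = (2*(-7))*a = -14*a)
√(I(-155) + 9168) = √(-14*(-155) + 9168) = √(2170 + 9168) = √11338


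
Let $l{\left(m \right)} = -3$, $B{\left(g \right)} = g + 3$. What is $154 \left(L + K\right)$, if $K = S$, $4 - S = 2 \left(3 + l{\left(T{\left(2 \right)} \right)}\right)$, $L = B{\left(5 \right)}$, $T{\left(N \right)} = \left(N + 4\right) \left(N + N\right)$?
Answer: $1848$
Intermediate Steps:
$T{\left(N \right)} = 2 N \left(4 + N\right)$ ($T{\left(N \right)} = \left(4 + N\right) 2 N = 2 N \left(4 + N\right)$)
$B{\left(g \right)} = 3 + g$
$L = 8$ ($L = 3 + 5 = 8$)
$S = 4$ ($S = 4 - 2 \left(3 - 3\right) = 4 - 2 \cdot 0 = 4 - 0 = 4 + 0 = 4$)
$K = 4$
$154 \left(L + K\right) = 154 \left(8 + 4\right) = 154 \cdot 12 = 1848$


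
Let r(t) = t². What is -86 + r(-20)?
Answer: 314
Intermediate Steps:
-86 + r(-20) = -86 + (-20)² = -86 + 400 = 314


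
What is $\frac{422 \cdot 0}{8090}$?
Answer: $0$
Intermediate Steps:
$\frac{422 \cdot 0}{8090} = 0 \cdot \frac{1}{8090} = 0$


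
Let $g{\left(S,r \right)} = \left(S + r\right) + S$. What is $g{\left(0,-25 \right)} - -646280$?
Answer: $646255$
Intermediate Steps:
$g{\left(S,r \right)} = r + 2 S$
$g{\left(0,-25 \right)} - -646280 = \left(-25 + 2 \cdot 0\right) - -646280 = \left(-25 + 0\right) + 646280 = -25 + 646280 = 646255$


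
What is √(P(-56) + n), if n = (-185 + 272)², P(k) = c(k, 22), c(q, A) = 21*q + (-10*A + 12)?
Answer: √6185 ≈ 78.645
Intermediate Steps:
c(q, A) = 12 - 10*A + 21*q (c(q, A) = 21*q + (12 - 10*A) = 12 - 10*A + 21*q)
P(k) = -208 + 21*k (P(k) = 12 - 10*22 + 21*k = 12 - 220 + 21*k = -208 + 21*k)
n = 7569 (n = 87² = 7569)
√(P(-56) + n) = √((-208 + 21*(-56)) + 7569) = √((-208 - 1176) + 7569) = √(-1384 + 7569) = √6185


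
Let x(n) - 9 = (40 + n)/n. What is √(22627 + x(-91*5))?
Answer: √187456269/91 ≈ 150.46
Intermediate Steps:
x(n) = 9 + (40 + n)/n
√(22627 + x(-91*5)) = √(22627 + (10 + 40/((-91*5)))) = √(22627 + (10 + 40/(-455))) = √(22627 + (10 + 40*(-1/455))) = √(22627 + (10 - 8/91)) = √(22627 + 902/91) = √(2059959/91) = √187456269/91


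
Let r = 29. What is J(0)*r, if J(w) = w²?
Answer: 0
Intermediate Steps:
J(0)*r = 0²*29 = 0*29 = 0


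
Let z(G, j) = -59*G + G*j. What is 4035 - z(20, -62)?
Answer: 6455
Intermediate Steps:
4035 - z(20, -62) = 4035 - 20*(-59 - 62) = 4035 - 20*(-121) = 4035 - 1*(-2420) = 4035 + 2420 = 6455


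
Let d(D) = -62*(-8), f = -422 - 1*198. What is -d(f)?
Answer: -496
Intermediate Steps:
f = -620 (f = -422 - 198 = -620)
d(D) = 496
-d(f) = -1*496 = -496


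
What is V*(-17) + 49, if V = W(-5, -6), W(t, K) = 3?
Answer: -2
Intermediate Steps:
V = 3
V*(-17) + 49 = 3*(-17) + 49 = -51 + 49 = -2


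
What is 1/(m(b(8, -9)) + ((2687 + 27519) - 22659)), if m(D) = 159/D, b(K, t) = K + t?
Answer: 1/7388 ≈ 0.00013535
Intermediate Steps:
1/(m(b(8, -9)) + ((2687 + 27519) - 22659)) = 1/(159/(8 - 9) + ((2687 + 27519) - 22659)) = 1/(159/(-1) + (30206 - 22659)) = 1/(159*(-1) + 7547) = 1/(-159 + 7547) = 1/7388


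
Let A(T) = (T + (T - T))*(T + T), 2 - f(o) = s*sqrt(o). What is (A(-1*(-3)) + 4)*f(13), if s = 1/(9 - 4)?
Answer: 44 - 22*sqrt(13)/5 ≈ 28.136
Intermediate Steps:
s = 1/5 ≈ 0.20000
f(o) = 2 - sqrt(o)/5
A(T) = 2*T**2 (A(T) = (T + 0)*(2*T) = T*(2*T) = 2*T**2)
(A(-1*(-3)) + 4)*f(13) = (2*(-1*(-3))**2 + 4)*(2 - sqrt(13)/5) = (2*3**2 + 4)*(2 - sqrt(13)/5) = (2*9 + 4)*(2 - sqrt(13)/5) = (18 + 4)*(2 - sqrt(13)/5) = 22*(2 - sqrt(13)/5) = 44 - 22*sqrt(13)/5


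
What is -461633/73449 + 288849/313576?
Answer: -123541359407/23031843624 ≈ -5.3639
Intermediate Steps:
-461633/73449 + 288849/313576 = -123541359407/23031843624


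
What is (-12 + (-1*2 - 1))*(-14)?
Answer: 210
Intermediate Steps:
(-12 + (-1*2 - 1))*(-14) = (-12 + (-2 - 1))*(-14) = (-12 - 3)*(-14) = -15*(-14) = 210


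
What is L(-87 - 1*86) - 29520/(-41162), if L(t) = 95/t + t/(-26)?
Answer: 631524159/92573338 ≈ 6.8219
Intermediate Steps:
L(t) = 95/t - t/26 (L(t) = 95/t + t*(-1/26) = 95/t - t/26)
L(-87 - 1*86) - 29520/(-41162) = (95/(-87 - 1*86) - (-87 - 1*86)/26) - 29520/(-41162) = (95/(-87 - 86) - (-87 - 86)/26) - 29520*(-1/41162) = (95/(-173) - 1/26*(-173)) + 14760/20581 = (95*(-1/173) + 173/26) + 14760/20581 = (-95/173 + 173/26) + 14760/20581 = 27459/4498 + 14760/20581 = 631524159/92573338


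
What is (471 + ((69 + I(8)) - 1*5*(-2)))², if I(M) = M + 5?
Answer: 316969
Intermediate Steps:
I(M) = 5 + M
(471 + ((69 + I(8)) - 1*5*(-2)))² = (471 + ((69 + (5 + 8)) - 1*5*(-2)))² = (471 + ((69 + 13) - 5*(-2)))² = (471 + (82 + 10))² = (471 + 92)² = 563² = 316969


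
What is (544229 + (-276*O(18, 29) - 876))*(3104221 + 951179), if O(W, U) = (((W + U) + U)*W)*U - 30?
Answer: -42167396280600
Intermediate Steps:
O(W, U) = -30 + U*W*(W + 2*U) (O(W, U) = (((U + W) + U)*W)*U - 30 = ((W + 2*U)*W)*U - 30 = (W*(W + 2*U))*U - 30 = U*W*(W + 2*U) - 30 = -30 + U*W*(W + 2*U))
(544229 + (-276*O(18, 29) - 876))*(3104221 + 951179) = (544229 + (-276*(-30 + 29*18**2 + 2*18*29**2) - 876))*(3104221 + 951179) = (544229 + (-276*(-30 + 29*324 + 2*18*841) - 876))*4055400 = (544229 + (-276*(-30 + 9396 + 30276) - 876))*4055400 = (544229 + (-276*39642 - 876))*4055400 = (544229 + (-10941192 - 876))*4055400 = (544229 - 10942068)*4055400 = -10397839*4055400 = -42167396280600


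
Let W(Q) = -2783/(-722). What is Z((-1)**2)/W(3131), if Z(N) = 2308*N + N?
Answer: 1667098/2783 ≈ 599.03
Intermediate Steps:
W(Q) = 2783/722 (W(Q) = -2783*(-1/722) = 2783/722)
Z(N) = 2309*N
Z((-1)**2)/W(3131) = (2309*(-1)**2)/(2783/722) = (2309*1)*(722/2783) = 2309*(722/2783) = 1667098/2783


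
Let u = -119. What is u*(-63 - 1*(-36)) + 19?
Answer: 3232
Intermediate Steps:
u*(-63 - 1*(-36)) + 19 = -119*(-63 - 1*(-36)) + 19 = -119*(-63 + 36) + 19 = -119*(-27) + 19 = 3213 + 19 = 3232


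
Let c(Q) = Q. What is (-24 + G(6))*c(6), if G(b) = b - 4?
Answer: -132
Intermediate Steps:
G(b) = -4 + b
(-24 + G(6))*c(6) = (-24 + (-4 + 6))*6 = (-24 + 2)*6 = -22*6 = -132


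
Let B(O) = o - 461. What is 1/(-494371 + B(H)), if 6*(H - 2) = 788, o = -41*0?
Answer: -1/494832 ≈ -2.0209e-6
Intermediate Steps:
o = 0
H = 400/3 (H = 2 + (⅙)*788 = 2 + 394/3 = 400/3 ≈ 133.33)
B(O) = -461 (B(O) = 0 - 461 = -461)
1/(-494371 + B(H)) = 1/(-494371 - 461) = 1/(-494832) = -1/494832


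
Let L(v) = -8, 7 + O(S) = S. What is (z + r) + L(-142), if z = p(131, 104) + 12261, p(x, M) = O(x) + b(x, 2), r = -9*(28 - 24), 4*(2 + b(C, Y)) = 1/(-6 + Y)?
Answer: 197423/16 ≈ 12339.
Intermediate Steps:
b(C, Y) = -2 + 1/(4*(-6 + Y))
O(S) = -7 + S
r = -36 (r = -9*4 = -36)
p(x, M) = -145/16 + x (p(x, M) = (-7 + x) + (49 - 8*2)/(4*(-6 + 2)) = (-7 + x) + (¼)*(49 - 16)/(-4) = (-7 + x) + (¼)*(-¼)*33 = (-7 + x) - 33/16 = -145/16 + x)
z = 198127/16 (z = (-145/16 + 131) + 12261 = 1951/16 + 12261 = 198127/16 ≈ 12383.)
(z + r) + L(-142) = (198127/16 - 36) - 8 = 197551/16 - 8 = 197423/16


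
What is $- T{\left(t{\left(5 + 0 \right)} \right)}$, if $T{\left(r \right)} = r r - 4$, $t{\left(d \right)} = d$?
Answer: $-21$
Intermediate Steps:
$T{\left(r \right)} = -4 + r^{2}$ ($T{\left(r \right)} = r^{2} - 4 = -4 + r^{2}$)
$- T{\left(t{\left(5 + 0 \right)} \right)} = - (-4 + \left(5 + 0\right)^{2}) = - (-4 + 5^{2}) = - (-4 + 25) = \left(-1\right) 21 = -21$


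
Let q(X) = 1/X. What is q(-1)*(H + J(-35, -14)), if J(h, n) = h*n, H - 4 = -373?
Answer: -121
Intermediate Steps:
H = -369 (H = 4 - 373 = -369)
q(-1)*(H + J(-35, -14)) = (-369 - 35*(-14))/(-1) = -(-369 + 490) = -1*121 = -121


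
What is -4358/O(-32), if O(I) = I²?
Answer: -2179/512 ≈ -4.2559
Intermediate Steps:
-4358/O(-32) = -4358/((-32)²) = -4358/1024 = -4358*1/1024 = -2179/512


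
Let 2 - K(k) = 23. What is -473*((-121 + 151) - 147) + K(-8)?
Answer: 55320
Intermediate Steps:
K(k) = -21 (K(k) = 2 - 1*23 = 2 - 23 = -21)
-473*((-121 + 151) - 147) + K(-8) = -473*((-121 + 151) - 147) - 21 = -473*(30 - 147) - 21 = -473*(-117) - 21 = 55341 - 21 = 55320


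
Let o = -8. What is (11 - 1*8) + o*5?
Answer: -37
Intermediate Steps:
(11 - 1*8) + o*5 = (11 - 1*8) - 8*5 = (11 - 8) - 40 = 3 - 40 = -37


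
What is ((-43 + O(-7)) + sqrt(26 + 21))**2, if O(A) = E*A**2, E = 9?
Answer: (398 + sqrt(47))**2 ≈ 1.6391e+5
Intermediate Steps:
O(A) = 9*A**2
((-43 + O(-7)) + sqrt(26 + 21))**2 = ((-43 + 9*(-7)**2) + sqrt(26 + 21))**2 = ((-43 + 9*49) + sqrt(47))**2 = ((-43 + 441) + sqrt(47))**2 = (398 + sqrt(47))**2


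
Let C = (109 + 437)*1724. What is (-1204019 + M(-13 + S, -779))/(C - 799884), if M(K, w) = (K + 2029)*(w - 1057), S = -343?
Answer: -4275647/141420 ≈ -30.234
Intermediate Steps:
C = 941304 (C = 546*1724 = 941304)
M(K, w) = (-1057 + w)*(2029 + K) (M(K, w) = (2029 + K)*(-1057 + w) = (-1057 + w)*(2029 + K))
(-1204019 + M(-13 + S, -779))/(C - 799884) = (-1204019 + (-2144653 - 1057*(-13 - 343) + 2029*(-779) + (-13 - 343)*(-779)))/(941304 - 799884) = (-1204019 + (-2144653 - 1057*(-356) - 1580591 - 356*(-779)))/141420 = (-1204019 + (-2144653 + 376292 - 1580591 + 277324))*(1/141420) = (-1204019 - 3071628)*(1/141420) = -4275647*1/141420 = -4275647/141420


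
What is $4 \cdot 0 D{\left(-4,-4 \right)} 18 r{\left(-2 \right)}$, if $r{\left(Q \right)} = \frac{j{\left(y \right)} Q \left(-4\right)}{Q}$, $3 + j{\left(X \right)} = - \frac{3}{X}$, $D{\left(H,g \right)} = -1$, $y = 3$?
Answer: $0$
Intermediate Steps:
$j{\left(X \right)} = -3 - \frac{3}{X}$
$r{\left(Q \right)} = 16$ ($r{\left(Q \right)} = \frac{\left(-3 - \frac{3}{3}\right) Q \left(-4\right)}{Q} = \frac{\left(-3 - 1\right) Q \left(-4\right)}{Q} = \frac{- 4 Q \left(-4\right)}{Q} = \frac{16 Q}{Q} = 16$)
$4 \cdot 0 D{\left(-4,-4 \right)} 18 r{\left(-2 \right)} = 4 \cdot 0 \left(-1\right) 18 \cdot 16 = 0 \left(-1\right) 18 \cdot 16 = 0 \cdot 18 \cdot 16 = 0 \cdot 16 = 0$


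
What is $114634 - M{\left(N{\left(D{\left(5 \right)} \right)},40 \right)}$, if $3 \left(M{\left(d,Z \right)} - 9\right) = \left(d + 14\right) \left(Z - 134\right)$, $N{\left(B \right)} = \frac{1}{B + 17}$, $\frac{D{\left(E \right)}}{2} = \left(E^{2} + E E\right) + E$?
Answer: $\frac{14613117}{127} \approx 1.1506 \cdot 10^{5}$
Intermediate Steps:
$D{\left(E \right)} = 2 E + 4 E^{2}$ ($D{\left(E \right)} = 2 \left(\left(E^{2} + E E\right) + E\right) = 2 \left(\left(E^{2} + E^{2}\right) + E\right) = 2 \left(2 E^{2} + E\right) = 2 \left(E + 2 E^{2}\right) = 2 E + 4 E^{2}$)
$N{\left(B \right)} = \frac{1}{17 + B}$
$M{\left(d,Z \right)} = 9 + \frac{\left(-134 + Z\right) \left(14 + d\right)}{3}$ ($M{\left(d,Z \right)} = 9 + \frac{\left(d + 14\right) \left(Z - 134\right)}{3} = 9 + \frac{\left(14 + d\right) \left(-134 + Z\right)}{3} = 9 + \frac{\left(-134 + Z\right) \left(14 + d\right)}{3}$)
$114634 - M{\left(N{\left(D{\left(5 \right)} \right)},40 \right)} = 114634 - \left(- \frac{1849}{3} - \frac{134}{3 \left(17 + 2 \cdot 5 \left(1 + 2 \cdot 5\right)\right)} + \frac{14}{3} \cdot 40 + \frac{1}{3} \cdot 40 \frac{1}{17 + 2 \cdot 5 \left(1 + 2 \cdot 5\right)}\right) = 114634 - \left(- \frac{1849}{3} - \frac{134}{3 \left(17 + 2 \cdot 5 \left(1 + 10\right)\right)} + \frac{560}{3} + \frac{1}{3} \cdot 40 \frac{1}{17 + 2 \cdot 5 \left(1 + 10\right)}\right) = 114634 - \left(- \frac{1849}{3} - \frac{134}{3 \left(17 + 2 \cdot 5 \cdot 11\right)} + \frac{560}{3} + \frac{1}{3} \cdot 40 \frac{1}{17 + 2 \cdot 5 \cdot 11}\right) = 114634 - \left(- \frac{1849}{3} - \frac{134}{3 \left(17 + 110\right)} + \frac{560}{3} + \frac{1}{3} \cdot 40 \frac{1}{17 + 110}\right) = 114634 - \left(- \frac{1849}{3} - \frac{134}{3 \cdot 127} + \frac{560}{3} + \frac{1}{3} \cdot 40 \cdot \frac{1}{127}\right) = 114634 - \left(- \frac{1849}{3} - \frac{134}{381} + \frac{560}{3} + \frac{1}{3} \cdot 40 \cdot \frac{1}{127}\right) = 114634 - \left(- \frac{1849}{3} - \frac{134}{381} + \frac{560}{3} + \frac{40}{381}\right) = 114634 - - \frac{54599}{127} = 114634 + \frac{54599}{127} = \frac{14613117}{127}$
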